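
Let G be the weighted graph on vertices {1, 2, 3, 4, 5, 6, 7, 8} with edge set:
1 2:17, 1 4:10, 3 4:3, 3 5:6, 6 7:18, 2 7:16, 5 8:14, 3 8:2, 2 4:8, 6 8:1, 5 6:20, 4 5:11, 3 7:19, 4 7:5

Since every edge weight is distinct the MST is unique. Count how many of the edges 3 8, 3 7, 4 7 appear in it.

2

Sort edges by weight, then run Kruskal:
6 8 (1): add — endpoints in different components.
3 8 (2): add — endpoints in different components.
3 4 (3): add — endpoints in different components.
4 7 (5): add — endpoints in different components.
3 5 (6): add — endpoints in different components.
2 4 (8): add — endpoints in different components.
1 4 (10): add — endpoints in different components.
MST edge set: {6 8, 3 8, 3 4, 4 7, 3 5, 2 4, 1 4}.
Of the listed edges, {3 8, 4 7} are in the MST → 2.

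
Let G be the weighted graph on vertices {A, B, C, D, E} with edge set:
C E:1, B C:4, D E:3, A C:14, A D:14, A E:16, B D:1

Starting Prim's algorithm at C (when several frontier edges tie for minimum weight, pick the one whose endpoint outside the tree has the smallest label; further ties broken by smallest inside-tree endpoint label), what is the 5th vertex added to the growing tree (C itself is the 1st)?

Prim, starting at C.
Step 1: cheapest edge leaving the tree is C E (1); add E.
Step 2: cheapest edge leaving the tree is D E (3); add D.
Step 3: cheapest edge leaving the tree is B D (1); add B.
Step 4: cheapest edge leaving the tree is A C (14); add A.
Vertex order: C, E, D, B, A. The 5th vertex is A.

A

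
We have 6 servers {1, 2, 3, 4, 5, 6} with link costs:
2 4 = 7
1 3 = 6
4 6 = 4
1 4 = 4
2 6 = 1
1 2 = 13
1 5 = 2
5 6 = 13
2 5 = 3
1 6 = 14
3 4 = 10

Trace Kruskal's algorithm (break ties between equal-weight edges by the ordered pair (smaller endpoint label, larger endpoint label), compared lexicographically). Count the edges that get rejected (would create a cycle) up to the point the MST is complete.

1

Sort edges by weight, then run Kruskal:
2 6 (1): add — endpoints in different components.
1 5 (2): add — endpoints in different components.
2 5 (3): add — endpoints in different components.
1 4 (4): add — endpoints in different components.
4 6 (4): skip — 4 and 6 already connected.
1 3 (6): add — endpoints in different components.
Edges rejected before the tree was complete: 1.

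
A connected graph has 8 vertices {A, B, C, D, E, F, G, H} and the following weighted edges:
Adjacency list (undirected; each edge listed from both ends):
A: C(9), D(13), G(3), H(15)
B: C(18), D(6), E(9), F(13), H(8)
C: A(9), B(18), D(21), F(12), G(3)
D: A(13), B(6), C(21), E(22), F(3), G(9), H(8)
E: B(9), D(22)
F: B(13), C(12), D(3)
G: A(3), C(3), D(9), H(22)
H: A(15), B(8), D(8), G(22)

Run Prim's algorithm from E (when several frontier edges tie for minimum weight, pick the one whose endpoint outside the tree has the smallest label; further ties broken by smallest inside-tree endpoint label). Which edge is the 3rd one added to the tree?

Grow the tree from E using Prim:
Step 1: cheapest edge leaving the tree is B-E (9); add B.
Step 2: cheapest edge leaving the tree is B-D (6); add D.
Step 3: cheapest edge leaving the tree is D-F (3); add F.
Step 4: cheapest edge leaving the tree is B-H (8); add H.
Step 5: cheapest edge leaving the tree is D-G (9); add G.
Step 6: cheapest edge leaving the tree is A-G (3); add A.
Step 7: cheapest edge leaving the tree is C-G (3); add C.
The 3rd edge added is D-F.

D-F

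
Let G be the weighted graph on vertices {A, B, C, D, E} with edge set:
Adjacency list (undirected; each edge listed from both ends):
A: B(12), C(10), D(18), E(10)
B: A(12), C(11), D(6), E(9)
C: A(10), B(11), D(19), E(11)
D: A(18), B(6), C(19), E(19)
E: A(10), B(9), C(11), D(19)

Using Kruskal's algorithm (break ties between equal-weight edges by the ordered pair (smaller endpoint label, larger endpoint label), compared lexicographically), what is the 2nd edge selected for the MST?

B-E

Kruskal's algorithm — process edges by increasing weight (ties by edge label):
B—D (6): add — endpoints in different components.
B—E (9): add — endpoints in different components.
A—C (10): add — endpoints in different components.
A—E (10): add — endpoints in different components.
The 2nd edge added is B—E.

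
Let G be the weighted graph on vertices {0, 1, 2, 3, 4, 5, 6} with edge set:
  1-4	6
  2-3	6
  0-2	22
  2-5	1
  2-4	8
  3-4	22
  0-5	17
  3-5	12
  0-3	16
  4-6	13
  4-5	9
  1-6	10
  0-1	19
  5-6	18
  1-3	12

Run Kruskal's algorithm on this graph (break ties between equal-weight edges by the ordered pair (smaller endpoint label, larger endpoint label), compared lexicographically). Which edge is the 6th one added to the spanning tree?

Kruskal's algorithm — process edges by increasing weight (ties by edge label):
2-5 (1): add. Components now {0} {1} {2,5} {3} {4} {6}
1-4 (6): add. Components now {0} {1,4} {2,5} {3} {6}
2-3 (6): add. Components now {0} {1,4} {2,3,5} {6}
2-4 (8): add. Components now {0} {1,2,3,4,5} {6}
4-5 (9): skip — 4 and 5 already connected.
1-6 (10): add. Components now {0} {1,2,3,4,5,6}
1-3 (12): skip — 1 and 3 already connected.
3-5 (12): skip — 3 and 5 already connected.
4-6 (13): skip — 4 and 6 already connected.
0-3 (16): add. Components now {0,1,2,3,4,5,6}
The 6th edge added is 0-3.

0-3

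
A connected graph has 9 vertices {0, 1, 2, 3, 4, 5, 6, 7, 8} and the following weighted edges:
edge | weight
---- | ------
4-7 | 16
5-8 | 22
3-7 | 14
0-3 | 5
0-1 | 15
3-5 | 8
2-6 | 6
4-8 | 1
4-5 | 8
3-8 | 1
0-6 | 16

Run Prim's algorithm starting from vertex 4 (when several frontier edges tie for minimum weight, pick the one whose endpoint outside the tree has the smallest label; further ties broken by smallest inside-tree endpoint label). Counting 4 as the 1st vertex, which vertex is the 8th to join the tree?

6

Grow the tree from 4 using Prim:
Step 1: cheapest edge leaving the tree is 4-8 (1); add 8.
Step 2: cheapest edge leaving the tree is 3-8 (1); add 3.
Step 3: cheapest edge leaving the tree is 0-3 (5); add 0.
Step 4: cheapest edge leaving the tree is 3-5 (8); add 5.
Step 5: cheapest edge leaving the tree is 3-7 (14); add 7.
Step 6: cheapest edge leaving the tree is 0-1 (15); add 1.
Step 7: cheapest edge leaving the tree is 0-6 (16); add 6.
Step 8: cheapest edge leaving the tree is 2-6 (6); add 2.
Vertex order: 4, 8, 3, 0, 5, 7, 1, 6, 2. The 8th vertex is 6.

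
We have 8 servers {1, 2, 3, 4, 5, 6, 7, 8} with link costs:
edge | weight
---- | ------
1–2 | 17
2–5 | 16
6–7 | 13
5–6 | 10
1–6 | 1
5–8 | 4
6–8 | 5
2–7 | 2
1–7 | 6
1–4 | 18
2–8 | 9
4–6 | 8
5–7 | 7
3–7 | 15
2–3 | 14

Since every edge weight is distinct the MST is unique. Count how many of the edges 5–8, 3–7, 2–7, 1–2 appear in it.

2

Sort edges by weight, then run Kruskal:
1–6 (1): add — endpoints in different components.
2–7 (2): add — endpoints in different components.
5–8 (4): add — endpoints in different components.
6–8 (5): add — endpoints in different components.
1–7 (6): add — endpoints in different components.
5–7 (7): skip — 5 and 7 already connected.
4–6 (8): add — endpoints in different components.
2–8 (9): skip — 2 and 8 already connected.
5–6 (10): skip — 5 and 6 already connected.
6–7 (13): skip — 6 and 7 already connected.
2–3 (14): add — endpoints in different components.
MST edge set: {1–6, 2–7, 5–8, 6–8, 1–7, 4–6, 2–3}.
Of the listed edges, {5–8, 2–7} are in the MST → 2.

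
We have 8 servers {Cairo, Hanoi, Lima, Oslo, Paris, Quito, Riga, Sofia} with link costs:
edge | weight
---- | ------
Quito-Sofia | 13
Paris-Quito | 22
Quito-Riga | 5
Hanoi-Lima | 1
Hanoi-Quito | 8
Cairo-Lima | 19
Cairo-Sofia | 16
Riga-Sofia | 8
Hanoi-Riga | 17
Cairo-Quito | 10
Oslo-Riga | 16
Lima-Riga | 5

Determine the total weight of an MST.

Prim's algorithm from Oslo:
Step 1: frontier [Oslo-Riga 16] → take Oslo-Riga (16); add Riga.
Step 2: frontier [Lima-Riga 5, Quito-Riga 5, Riga-Sofia 8, Hanoi-Riga 17] → take Lima-Riga (5); add Lima.
Step 3: frontier [Hanoi-Lima 1, Cairo-Lima 19, Quito-Riga 5, Riga-Sofia 8, Hanoi-Riga 17] → take Hanoi-Lima (1); add Hanoi.
Step 4: frontier [Hanoi-Quito 8, Cairo-Lima 19, Quito-Riga 5, Riga-Sofia 8] → take Quito-Riga (5); add Quito.
Step 5: frontier [Cairo-Lima 19, Cairo-Quito 10, Quito-Sofia 13, Paris-Quito 22, Riga-Sofia 8] → take Riga-Sofia (8); add Sofia.
Step 6: frontier [Cairo-Lima 19, Cairo-Quito 10, Paris-Quito 22, Cairo-Sofia 16] → take Cairo-Quito (10); add Cairo.
Step 7: frontier [Paris-Quito 22] → take Paris-Quito (22); add Paris.
MST edges: Oslo-Riga, Lima-Riga, Hanoi-Lima, Quito-Riga, Riga-Sofia, Cairo-Quito, Paris-Quito; total weight 16+5+1+5+8+10+22 = 67.

67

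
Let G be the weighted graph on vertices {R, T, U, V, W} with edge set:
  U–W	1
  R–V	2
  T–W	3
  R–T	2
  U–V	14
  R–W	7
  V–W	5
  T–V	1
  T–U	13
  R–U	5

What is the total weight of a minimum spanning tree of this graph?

7

Grow the tree from T using Prim:
Step 1: frontier [T–V 1, R–T 2, T–W 3, T–U 13] → take T–V (1); add V.
Step 2: frontier [R–T 2, T–W 3, T–U 13, R–V 2, V–W 5, U–V 14] → take R–T (2); add R.
Step 3: frontier [R–U 5, R–W 7, T–W 3, T–U 13, V–W 5, U–V 14] → take T–W (3); add W.
Step 4: frontier [R–U 5, T–U 13, U–V 14, U–W 1] → take U–W (1); add U.
MST edges: T–V, R–T, T–W, U–W; total weight 1+2+3+1 = 7.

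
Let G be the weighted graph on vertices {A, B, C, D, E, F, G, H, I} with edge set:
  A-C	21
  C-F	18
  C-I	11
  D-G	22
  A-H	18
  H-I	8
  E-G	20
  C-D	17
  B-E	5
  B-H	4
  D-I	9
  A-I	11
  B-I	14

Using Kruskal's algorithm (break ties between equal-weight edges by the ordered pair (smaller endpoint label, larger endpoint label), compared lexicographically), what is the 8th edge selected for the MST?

E-G

Kruskal: consider edges lightest-first.
B-H (4): add — endpoints in different components.
B-E (5): add — endpoints in different components.
H-I (8): add — endpoints in different components.
D-I (9): add — endpoints in different components.
A-I (11): add — endpoints in different components.
C-I (11): add — endpoints in different components.
B-I (14): skip — B and I already connected.
C-D (17): skip — C and D already connected.
A-H (18): skip — A and H already connected.
C-F (18): add — endpoints in different components.
E-G (20): add — endpoints in different components.
The 8th edge added is E-G.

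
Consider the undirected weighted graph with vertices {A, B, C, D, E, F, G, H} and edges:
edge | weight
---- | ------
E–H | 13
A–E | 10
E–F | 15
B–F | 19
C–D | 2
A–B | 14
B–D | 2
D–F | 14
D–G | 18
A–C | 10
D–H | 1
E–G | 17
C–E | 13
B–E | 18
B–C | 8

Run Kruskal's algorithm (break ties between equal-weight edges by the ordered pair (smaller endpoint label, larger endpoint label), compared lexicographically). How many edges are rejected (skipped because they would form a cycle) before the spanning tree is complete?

Sort edges by weight, then run Kruskal:
D–H (1): add — endpoints in different components.
B–D (2): add — endpoints in different components.
C–D (2): add — endpoints in different components.
B–C (8): skip — B and C already connected.
A–C (10): add — endpoints in different components.
A–E (10): add — endpoints in different components.
C–E (13): skip — C and E already connected.
E–H (13): skip — E and H already connected.
A–B (14): skip — A and B already connected.
D–F (14): add — endpoints in different components.
E–F (15): skip — E and F already connected.
E–G (17): add — endpoints in different components.
Edges rejected before the tree was complete: 5.

5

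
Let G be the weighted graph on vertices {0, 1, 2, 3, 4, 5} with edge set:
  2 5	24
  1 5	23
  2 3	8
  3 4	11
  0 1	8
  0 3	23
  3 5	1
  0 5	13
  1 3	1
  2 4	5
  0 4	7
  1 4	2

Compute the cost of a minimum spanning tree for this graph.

16

Prim's algorithm from 0:
Step 1: cheapest edge leaving the tree is 0 4 (7); add 4.
Step 2: cheapest edge leaving the tree is 1 4 (2); add 1.
Step 3: cheapest edge leaving the tree is 1 3 (1); add 3.
Step 4: cheapest edge leaving the tree is 3 5 (1); add 5.
Step 5: cheapest edge leaving the tree is 2 4 (5); add 2.
MST edges: 0 4, 1 4, 1 3, 3 5, 2 4; total weight 7+2+1+1+5 = 16.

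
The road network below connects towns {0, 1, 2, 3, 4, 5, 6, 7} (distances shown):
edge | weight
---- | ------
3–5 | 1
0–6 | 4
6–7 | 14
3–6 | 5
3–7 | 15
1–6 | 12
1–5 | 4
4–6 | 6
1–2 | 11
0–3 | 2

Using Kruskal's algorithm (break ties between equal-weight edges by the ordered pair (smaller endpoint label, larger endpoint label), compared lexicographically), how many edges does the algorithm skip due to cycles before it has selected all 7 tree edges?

Kruskal: consider edges lightest-first.
3–5 (1): add — endpoints in different components.
0–3 (2): add — endpoints in different components.
0–6 (4): add — endpoints in different components.
1–5 (4): add — endpoints in different components.
3–6 (5): skip — 3 and 6 already connected.
4–6 (6): add — endpoints in different components.
1–2 (11): add — endpoints in different components.
1–6 (12): skip — 1 and 6 already connected.
6–7 (14): add — endpoints in different components.
Edges rejected before the tree was complete: 2.

2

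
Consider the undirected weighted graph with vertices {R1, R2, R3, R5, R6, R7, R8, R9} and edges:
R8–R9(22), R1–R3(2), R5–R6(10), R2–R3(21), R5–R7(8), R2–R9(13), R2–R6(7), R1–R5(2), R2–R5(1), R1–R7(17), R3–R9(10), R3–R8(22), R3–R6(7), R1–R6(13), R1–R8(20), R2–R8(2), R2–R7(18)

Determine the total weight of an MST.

32

Prim, starting at R3.
Step 1: cheapest edge leaving the tree is R1–R3 (2); add R1.
Step 2: cheapest edge leaving the tree is R1–R5 (2); add R5.
Step 3: cheapest edge leaving the tree is R2–R5 (1); add R2.
Step 4: cheapest edge leaving the tree is R2–R8 (2); add R8.
Step 5: cheapest edge leaving the tree is R2–R6 (7); add R6.
Step 6: cheapest edge leaving the tree is R5–R7 (8); add R7.
Step 7: cheapest edge leaving the tree is R3–R9 (10); add R9.
MST edges: R1–R3, R1–R5, R2–R5, R2–R8, R2–R6, R5–R7, R3–R9; total weight 2+2+1+2+7+8+10 = 32.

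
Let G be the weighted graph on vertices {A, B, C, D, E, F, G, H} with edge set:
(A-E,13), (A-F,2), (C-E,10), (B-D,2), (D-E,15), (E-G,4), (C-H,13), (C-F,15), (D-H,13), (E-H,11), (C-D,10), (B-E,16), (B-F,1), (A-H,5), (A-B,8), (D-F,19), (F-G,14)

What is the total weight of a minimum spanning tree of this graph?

34

Kruskal: consider edges lightest-first.
B-F (1): add — endpoints in different components.
A-F (2): add — endpoints in different components.
B-D (2): add — endpoints in different components.
E-G (4): add — endpoints in different components.
A-H (5): add — endpoints in different components.
A-B (8): skip — A and B already connected.
C-D (10): add — endpoints in different components.
C-E (10): add — endpoints in different components.
MST edges: B-F, A-F, B-D, E-G, A-H, C-D, C-E; total weight 1+2+2+4+5+10+10 = 34.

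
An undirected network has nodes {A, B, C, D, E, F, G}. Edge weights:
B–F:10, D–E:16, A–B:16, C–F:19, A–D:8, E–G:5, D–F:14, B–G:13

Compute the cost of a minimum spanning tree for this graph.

Kruskal: consider edges lightest-first.
E–G (5): add. Components now {A} {B} {C} {D} {E,G} {F}
A–D (8): add. Components now {A,D} {B} {C} {E,G} {F}
B–F (10): add. Components now {A,D} {B,F} {C} {E,G}
B–G (13): add. Components now {A,D} {B,E,F,G} {C}
D–F (14): add. Components now {A,B,D,E,F,G} {C}
A–B (16): skip — A and B already connected.
D–E (16): skip — D and E already connected.
C–F (19): add. Components now {A,B,C,D,E,F,G}
MST edges: E–G, A–D, B–F, B–G, D–F, C–F; total weight 5+8+10+13+14+19 = 69.

69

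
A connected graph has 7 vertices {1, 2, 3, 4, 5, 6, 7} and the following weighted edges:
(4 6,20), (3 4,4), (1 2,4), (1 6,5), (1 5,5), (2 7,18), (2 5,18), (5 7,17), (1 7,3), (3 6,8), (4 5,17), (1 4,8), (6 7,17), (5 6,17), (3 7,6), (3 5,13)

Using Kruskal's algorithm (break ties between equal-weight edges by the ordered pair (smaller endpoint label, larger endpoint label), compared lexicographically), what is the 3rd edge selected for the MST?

3-4

Sort edges by weight, then run Kruskal:
1 7 (3): add — endpoints in different components.
1 2 (4): add — endpoints in different components.
3 4 (4): add — endpoints in different components.
1 5 (5): add — endpoints in different components.
1 6 (5): add — endpoints in different components.
3 7 (6): add — endpoints in different components.
The 3rd edge added is 3 4.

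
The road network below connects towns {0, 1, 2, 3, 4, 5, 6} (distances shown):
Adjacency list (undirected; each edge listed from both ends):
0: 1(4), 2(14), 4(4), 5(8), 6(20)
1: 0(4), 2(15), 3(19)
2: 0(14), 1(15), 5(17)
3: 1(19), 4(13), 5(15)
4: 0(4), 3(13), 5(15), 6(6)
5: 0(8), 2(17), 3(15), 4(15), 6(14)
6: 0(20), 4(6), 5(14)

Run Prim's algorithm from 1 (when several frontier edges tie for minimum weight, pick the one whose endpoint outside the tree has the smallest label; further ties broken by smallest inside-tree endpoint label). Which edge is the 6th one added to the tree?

Grow the tree from 1 using Prim:
Step 1: cheapest edge leaving the tree is 0 1 (4); add 0.
Step 2: cheapest edge leaving the tree is 0 4 (4); add 4.
Step 3: cheapest edge leaving the tree is 4 6 (6); add 6.
Step 4: cheapest edge leaving the tree is 0 5 (8); add 5.
Step 5: cheapest edge leaving the tree is 3 4 (13); add 3.
Step 6: cheapest edge leaving the tree is 0 2 (14); add 2.
The 6th edge added is 0 2.

0-2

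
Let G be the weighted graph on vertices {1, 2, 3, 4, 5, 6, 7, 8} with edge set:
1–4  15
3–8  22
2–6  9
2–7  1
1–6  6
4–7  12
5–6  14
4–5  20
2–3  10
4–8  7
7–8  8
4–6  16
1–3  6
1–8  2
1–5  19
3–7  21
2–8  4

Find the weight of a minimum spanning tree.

Prim, starting at 5.
Step 1: cheapest edge leaving the tree is 5–6 (14); add 6.
Step 2: cheapest edge leaving the tree is 1–6 (6); add 1.
Step 3: cheapest edge leaving the tree is 1–8 (2); add 8.
Step 4: cheapest edge leaving the tree is 2–8 (4); add 2.
Step 5: cheapest edge leaving the tree is 2–7 (1); add 7.
Step 6: cheapest edge leaving the tree is 1–3 (6); add 3.
Step 7: cheapest edge leaving the tree is 4–8 (7); add 4.
MST edges: 5–6, 1–6, 1–8, 2–8, 2–7, 1–3, 4–8; total weight 14+6+2+4+1+6+7 = 40.

40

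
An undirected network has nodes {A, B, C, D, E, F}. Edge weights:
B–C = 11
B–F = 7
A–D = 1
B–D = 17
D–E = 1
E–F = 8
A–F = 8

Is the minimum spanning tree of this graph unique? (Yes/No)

No

Kruskal's algorithm — process edges by increasing weight (ties by edge label):
A–D (1): add — endpoints in different components.
D–E (1): add — endpoints in different components.
B–F (7): add — endpoints in different components.
A–F (8): add — endpoints in different components.
E–F (8): skip — E and F already connected.
B–C (11): add — endpoints in different components.
Non-tree edge E–F has weight 8, equal to the heaviest edge on its tree cycle — swapping gives another MST of the same weight. Not unique.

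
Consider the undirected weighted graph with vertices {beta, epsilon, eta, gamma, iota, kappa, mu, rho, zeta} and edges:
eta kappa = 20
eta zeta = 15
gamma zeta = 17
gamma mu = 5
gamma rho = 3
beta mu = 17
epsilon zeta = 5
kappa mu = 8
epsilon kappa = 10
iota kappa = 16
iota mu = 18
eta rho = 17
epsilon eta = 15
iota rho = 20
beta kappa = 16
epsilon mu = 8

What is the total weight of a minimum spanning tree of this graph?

76

Kruskal's algorithm — process edges by increasing weight (ties by edge label):
gamma rho (3): add — endpoints in different components.
epsilon zeta (5): add — endpoints in different components.
gamma mu (5): add — endpoints in different components.
epsilon mu (8): add — endpoints in different components.
kappa mu (8): add — endpoints in different components.
epsilon kappa (10): skip — kappa and epsilon already connected.
epsilon eta (15): add — endpoints in different components.
eta zeta (15): skip — zeta and eta already connected.
beta kappa (16): add — endpoints in different components.
iota kappa (16): add — endpoints in different components.
MST edges: gamma rho, epsilon zeta, gamma mu, epsilon mu, kappa mu, epsilon eta, beta kappa, iota kappa; total weight 3+5+5+8+8+15+16+16 = 76.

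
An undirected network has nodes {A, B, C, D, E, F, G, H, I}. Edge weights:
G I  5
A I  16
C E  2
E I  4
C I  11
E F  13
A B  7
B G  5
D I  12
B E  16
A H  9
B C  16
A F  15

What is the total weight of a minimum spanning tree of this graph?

Prim's algorithm from F:
Step 1: frontier [E F 13, A F 15] → take E F (13); add E.
Step 2: frontier [C E 2, E I 4, B E 16, A F 15] → take C E (2); add C.
Step 3: frontier [C I 11, B C 16, E I 4, B E 16, A F 15] → take E I (4); add I.
Step 4: frontier [B C 16, B E 16, A F 15, G I 5, D I 12, A I 16] → take G I (5); add G.
Step 5: frontier [B C 16, B E 16, A F 15, B G 5, D I 12, A I 16] → take B G (5); add B.
Step 6: frontier [A B 7, A F 15, D I 12, A I 16] → take A B (7); add A.
Step 7: frontier [A H 9, D I 12] → take A H (9); add H.
Step 8: frontier [D I 12] → take D I (12); add D.
MST edges: E F, C E, E I, G I, B G, A B, A H, D I; total weight 13+2+4+5+5+7+9+12 = 57.

57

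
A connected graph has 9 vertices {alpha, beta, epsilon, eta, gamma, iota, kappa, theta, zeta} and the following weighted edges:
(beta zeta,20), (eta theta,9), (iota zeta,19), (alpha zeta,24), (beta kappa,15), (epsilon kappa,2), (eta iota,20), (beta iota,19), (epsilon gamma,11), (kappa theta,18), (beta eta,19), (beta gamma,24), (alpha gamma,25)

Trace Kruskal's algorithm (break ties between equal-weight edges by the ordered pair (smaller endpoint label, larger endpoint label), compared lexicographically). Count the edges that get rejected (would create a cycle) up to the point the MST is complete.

3

Kruskal: consider edges lightest-first.
epsilon kappa (2): add — endpoints in different components.
eta theta (9): add — endpoints in different components.
epsilon gamma (11): add — endpoints in different components.
beta kappa (15): add — endpoints in different components.
kappa theta (18): add — endpoints in different components.
beta eta (19): skip — beta and eta already connected.
beta iota (19): add — endpoints in different components.
iota zeta (19): add — endpoints in different components.
beta zeta (20): skip — zeta and beta already connected.
eta iota (20): skip — iota and eta already connected.
alpha zeta (24): add — endpoints in different components.
Edges rejected before the tree was complete: 3.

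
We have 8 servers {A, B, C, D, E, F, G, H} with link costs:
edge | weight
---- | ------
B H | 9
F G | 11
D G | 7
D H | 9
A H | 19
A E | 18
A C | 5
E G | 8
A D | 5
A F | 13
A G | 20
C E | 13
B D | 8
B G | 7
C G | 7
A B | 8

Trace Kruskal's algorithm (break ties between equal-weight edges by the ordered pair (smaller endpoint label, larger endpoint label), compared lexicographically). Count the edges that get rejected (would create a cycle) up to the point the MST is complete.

4

Kruskal's algorithm — process edges by increasing weight (ties by edge label):
A C (5): add — endpoints in different components.
A D (5): add — endpoints in different components.
B G (7): add — endpoints in different components.
C G (7): add — endpoints in different components.
D G (7): skip — D and G already connected.
A B (8): skip — A and B already connected.
B D (8): skip — B and D already connected.
E G (8): add — endpoints in different components.
B H (9): add — endpoints in different components.
D H (9): skip — D and H already connected.
F G (11): add — endpoints in different components.
Edges rejected before the tree was complete: 4.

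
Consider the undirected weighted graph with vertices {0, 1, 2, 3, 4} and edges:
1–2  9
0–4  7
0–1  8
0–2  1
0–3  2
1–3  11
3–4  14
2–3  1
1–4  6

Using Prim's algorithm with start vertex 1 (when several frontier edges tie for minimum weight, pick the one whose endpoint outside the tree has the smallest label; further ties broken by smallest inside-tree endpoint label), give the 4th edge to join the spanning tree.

2-3

Grow the tree from 1 using Prim:
Step 1: frontier [1–4 6, 0–1 8, 1–2 9, 1–3 11] → take 1–4 (6); add 4.
Step 2: frontier [0–1 8, 1–2 9, 1–3 11, 0–4 7, 3–4 14] → take 0–4 (7); add 0.
Step 3: frontier [0–2 1, 0–3 2, 1–2 9, 1–3 11, 3–4 14] → take 0–2 (1); add 2.
Step 4: frontier [0–3 2, 1–3 11, 2–3 1, 3–4 14] → take 2–3 (1); add 3.
The 4th edge added is 2–3.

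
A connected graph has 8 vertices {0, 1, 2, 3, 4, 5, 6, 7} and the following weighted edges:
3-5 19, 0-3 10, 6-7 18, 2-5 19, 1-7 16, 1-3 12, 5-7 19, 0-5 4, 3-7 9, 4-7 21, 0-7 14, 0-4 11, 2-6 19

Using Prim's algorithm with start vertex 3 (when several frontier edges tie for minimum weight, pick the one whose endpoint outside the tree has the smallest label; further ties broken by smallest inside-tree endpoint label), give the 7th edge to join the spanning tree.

Grow the tree from 3 using Prim:
Step 1: frontier [3-7 9, 0-3 10, 1-3 12, 3-5 19] → take 3-7 (9); add 7.
Step 2: frontier [0-3 10, 1-3 12, 3-5 19, 0-7 14, 1-7 16, 6-7 18, 5-7 19, 4-7 21] → take 0-3 (10); add 0.
Step 3: frontier [0-5 4, 0-4 11, 1-3 12, 3-5 19, 1-7 16, 6-7 18, 5-7 19, 4-7 21] → take 0-5 (4); add 5.
Step 4: frontier [0-4 11, 1-3 12, 2-5 19, 1-7 16, 6-7 18, 4-7 21] → take 0-4 (11); add 4.
Step 5: frontier [1-3 12, 2-5 19, 1-7 16, 6-7 18] → take 1-3 (12); add 1.
Step 6: frontier [2-5 19, 6-7 18] → take 6-7 (18); add 6.
Step 7: frontier [2-5 19, 2-6 19] → take 2-5 (19); add 2.
The 7th edge added is 2-5.

2-5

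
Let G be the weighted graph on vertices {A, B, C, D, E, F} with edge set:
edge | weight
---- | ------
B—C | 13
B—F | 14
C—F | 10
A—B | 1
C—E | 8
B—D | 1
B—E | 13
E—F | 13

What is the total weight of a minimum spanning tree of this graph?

33

Prim's algorithm from C:
Step 1: frontier [C—E 8, C—F 10, B—C 13] → take C—E (8); add E.
Step 2: frontier [C—F 10, B—C 13, B—E 13, E—F 13] → take C—F (10); add F.
Step 3: frontier [B—C 13, B—E 13, B—F 14] → take B—C (13); add B.
Step 4: frontier [A—B 1, B—D 1] → take A—B (1); add A.
Step 5: frontier [B—D 1] → take B—D (1); add D.
MST edges: C—E, C—F, B—C, A—B, B—D; total weight 8+10+13+1+1 = 33.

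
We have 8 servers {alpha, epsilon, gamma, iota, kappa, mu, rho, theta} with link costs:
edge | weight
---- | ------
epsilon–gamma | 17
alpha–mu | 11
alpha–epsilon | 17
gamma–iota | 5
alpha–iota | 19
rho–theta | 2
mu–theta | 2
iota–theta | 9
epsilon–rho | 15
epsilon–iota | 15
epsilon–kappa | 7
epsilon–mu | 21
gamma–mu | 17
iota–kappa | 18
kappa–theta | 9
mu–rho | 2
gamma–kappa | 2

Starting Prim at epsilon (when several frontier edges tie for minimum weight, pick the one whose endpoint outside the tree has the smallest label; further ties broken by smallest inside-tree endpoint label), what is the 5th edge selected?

mu-theta

Prim's algorithm from epsilon:
Step 1: cheapest edge leaving the tree is epsilon–kappa (7); add kappa.
Step 2: cheapest edge leaving the tree is gamma–kappa (2); add gamma.
Step 3: cheapest edge leaving the tree is gamma–iota (5); add iota.
Step 4: cheapest edge leaving the tree is iota–theta (9); add theta.
Step 5: cheapest edge leaving the tree is mu–theta (2); add mu.
Step 6: cheapest edge leaving the tree is mu–rho (2); add rho.
Step 7: cheapest edge leaving the tree is alpha–mu (11); add alpha.
The 5th edge added is mu–theta.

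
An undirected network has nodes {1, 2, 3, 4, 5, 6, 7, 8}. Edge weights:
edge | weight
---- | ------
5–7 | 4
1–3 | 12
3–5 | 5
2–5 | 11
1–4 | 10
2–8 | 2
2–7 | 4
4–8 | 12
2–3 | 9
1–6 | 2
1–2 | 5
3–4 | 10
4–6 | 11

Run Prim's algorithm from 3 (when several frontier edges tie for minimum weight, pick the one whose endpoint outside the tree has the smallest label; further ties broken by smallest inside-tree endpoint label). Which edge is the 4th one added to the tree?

2-8

Prim, starting at 3.
Step 1: cheapest edge leaving the tree is 3–5 (5); add 5.
Step 2: cheapest edge leaving the tree is 5–7 (4); add 7.
Step 3: cheapest edge leaving the tree is 2–7 (4); add 2.
Step 4: cheapest edge leaving the tree is 2–8 (2); add 8.
Step 5: cheapest edge leaving the tree is 1–2 (5); add 1.
Step 6: cheapest edge leaving the tree is 1–6 (2); add 6.
Step 7: cheapest edge leaving the tree is 1–4 (10); add 4.
The 4th edge added is 2–8.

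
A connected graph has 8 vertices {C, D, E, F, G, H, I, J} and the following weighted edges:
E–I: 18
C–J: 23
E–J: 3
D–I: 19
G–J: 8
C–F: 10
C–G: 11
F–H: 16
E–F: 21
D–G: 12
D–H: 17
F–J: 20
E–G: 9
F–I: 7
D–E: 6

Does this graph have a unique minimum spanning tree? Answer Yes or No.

Kruskal's algorithm — process edges by increasing weight (ties by edge label):
E–J (3): add — endpoints in different components.
D–E (6): add — endpoints in different components.
F–I (7): add — endpoints in different components.
G–J (8): add — endpoints in different components.
E–G (9): skip — E and G already connected.
C–F (10): add — endpoints in different components.
C–G (11): add — endpoints in different components.
D–G (12): skip — D and G already connected.
F–H (16): add — endpoints in different components.
Every non-tree edge has weight strictly greater than the heaviest edge on the tree path between its endpoints, so the MST is unique.

Yes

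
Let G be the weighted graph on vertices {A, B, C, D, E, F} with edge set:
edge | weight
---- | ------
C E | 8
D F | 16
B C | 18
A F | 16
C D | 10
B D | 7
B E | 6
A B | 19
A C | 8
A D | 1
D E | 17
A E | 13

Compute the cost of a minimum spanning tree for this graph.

Prim, starting at A.
Step 1: cheapest edge leaving the tree is A D (1); add D.
Step 2: cheapest edge leaving the tree is B D (7); add B.
Step 3: cheapest edge leaving the tree is B E (6); add E.
Step 4: cheapest edge leaving the tree is A C (8); add C.
Step 5: cheapest edge leaving the tree is A F (16); add F.
MST edges: A D, B D, B E, A C, A F; total weight 1+7+6+8+16 = 38.

38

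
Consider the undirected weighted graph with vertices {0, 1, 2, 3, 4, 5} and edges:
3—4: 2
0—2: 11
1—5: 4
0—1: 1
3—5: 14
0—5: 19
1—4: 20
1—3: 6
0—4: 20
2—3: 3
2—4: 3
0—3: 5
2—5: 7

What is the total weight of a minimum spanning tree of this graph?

15

Sort edges by weight, then run Kruskal:
0—1 (1): add — endpoints in different components.
3—4 (2): add — endpoints in different components.
2—3 (3): add — endpoints in different components.
2—4 (3): skip — 2 and 4 already connected.
1—5 (4): add — endpoints in different components.
0—3 (5): add — endpoints in different components.
MST edges: 0—1, 3—4, 2—3, 1—5, 0—3; total weight 1+2+3+4+5 = 15.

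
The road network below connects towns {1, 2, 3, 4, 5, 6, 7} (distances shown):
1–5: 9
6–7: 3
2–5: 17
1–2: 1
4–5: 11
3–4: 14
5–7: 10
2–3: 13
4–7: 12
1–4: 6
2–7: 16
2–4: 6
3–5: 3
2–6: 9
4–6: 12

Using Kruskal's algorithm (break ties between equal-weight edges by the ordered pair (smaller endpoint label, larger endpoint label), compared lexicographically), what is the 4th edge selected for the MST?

1-4

Kruskal's algorithm — process edges by increasing weight (ties by edge label):
1–2 (1): add — endpoints in different components.
3–5 (3): add — endpoints in different components.
6–7 (3): add — endpoints in different components.
1–4 (6): add — endpoints in different components.
2–4 (6): skip — 2 and 4 already connected.
1–5 (9): add — endpoints in different components.
2–6 (9): add — endpoints in different components.
The 4th edge added is 1–4.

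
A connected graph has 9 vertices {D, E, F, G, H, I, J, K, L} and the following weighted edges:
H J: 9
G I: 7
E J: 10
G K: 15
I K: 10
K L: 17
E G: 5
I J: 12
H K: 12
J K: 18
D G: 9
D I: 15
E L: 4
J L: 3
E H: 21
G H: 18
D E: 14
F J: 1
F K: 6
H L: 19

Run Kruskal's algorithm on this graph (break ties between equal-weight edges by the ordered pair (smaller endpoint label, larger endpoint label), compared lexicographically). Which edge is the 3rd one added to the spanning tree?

E-L

Kruskal: consider edges lightest-first.
F J (1): add — endpoints in different components.
J L (3): add — endpoints in different components.
E L (4): add — endpoints in different components.
E G (5): add — endpoints in different components.
F K (6): add — endpoints in different components.
G I (7): add — endpoints in different components.
D G (9): add — endpoints in different components.
H J (9): add — endpoints in different components.
The 3rd edge added is E L.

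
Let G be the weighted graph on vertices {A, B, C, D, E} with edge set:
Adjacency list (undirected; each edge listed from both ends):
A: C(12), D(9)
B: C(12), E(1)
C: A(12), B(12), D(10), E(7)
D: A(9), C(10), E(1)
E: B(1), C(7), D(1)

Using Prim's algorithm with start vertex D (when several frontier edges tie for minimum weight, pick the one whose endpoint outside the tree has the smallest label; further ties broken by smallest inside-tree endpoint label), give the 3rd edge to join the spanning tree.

Prim's algorithm from D:
Step 1: frontier [D E 1, A D 9, C D 10] → take D E (1); add E.
Step 2: frontier [A D 9, C D 10, B E 1, C E 7] → take B E (1); add B.
Step 3: frontier [B C 12, A D 9, C D 10, C E 7] → take C E (7); add C.
Step 4: frontier [A C 12, A D 9] → take A D (9); add A.
The 3rd edge added is C E.

C-E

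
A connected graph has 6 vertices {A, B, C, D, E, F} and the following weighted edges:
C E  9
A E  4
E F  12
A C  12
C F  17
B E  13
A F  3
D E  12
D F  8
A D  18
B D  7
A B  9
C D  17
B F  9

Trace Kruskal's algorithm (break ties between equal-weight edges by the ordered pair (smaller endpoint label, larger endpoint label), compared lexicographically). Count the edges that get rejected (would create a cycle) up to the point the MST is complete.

Kruskal: consider edges lightest-first.
A F (3): add. Components now {A,F} {B} {C} {D} {E}
A E (4): add. Components now {A,E,F} {B} {C} {D}
B D (7): add. Components now {A,E,F} {B,D} {C}
D F (8): add. Components now {A,B,D,E,F} {C}
A B (9): skip — A and B already connected.
B F (9): skip — B and F already connected.
C E (9): add. Components now {A,B,C,D,E,F}
Edges rejected before the tree was complete: 2.

2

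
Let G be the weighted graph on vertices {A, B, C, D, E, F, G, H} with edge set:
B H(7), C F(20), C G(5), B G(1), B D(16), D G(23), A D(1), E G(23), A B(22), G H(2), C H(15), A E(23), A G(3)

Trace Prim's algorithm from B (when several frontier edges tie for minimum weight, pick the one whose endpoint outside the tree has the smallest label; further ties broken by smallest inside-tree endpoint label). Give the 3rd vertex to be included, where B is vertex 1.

H

Grow the tree from B using Prim:
Step 1: frontier [B G 1, B H 7, B D 16, A B 22] → take B G (1); add G.
Step 2: frontier [B H 7, B D 16, A B 22, G H 2, A G 3, C G 5, D G 23, E G 23] → take G H (2); add H.
Step 3: frontier [B D 16, A B 22, A G 3, C G 5, D G 23, E G 23, C H 15] → take A G (3); add A.
Step 4: frontier [A D 1, A E 23, B D 16, C G 5, D G 23, E G 23, C H 15] → take A D (1); add D.
Step 5: frontier [A E 23, C G 5, E G 23, C H 15] → take C G (5); add C.
Step 6: frontier [A E 23, C F 20, E G 23] → take C F (20); add F.
Step 7: frontier [A E 23, E G 23] → take A E (23); add E.
Vertex order: B, G, H, A, D, C, F, E. The 3rd vertex is H.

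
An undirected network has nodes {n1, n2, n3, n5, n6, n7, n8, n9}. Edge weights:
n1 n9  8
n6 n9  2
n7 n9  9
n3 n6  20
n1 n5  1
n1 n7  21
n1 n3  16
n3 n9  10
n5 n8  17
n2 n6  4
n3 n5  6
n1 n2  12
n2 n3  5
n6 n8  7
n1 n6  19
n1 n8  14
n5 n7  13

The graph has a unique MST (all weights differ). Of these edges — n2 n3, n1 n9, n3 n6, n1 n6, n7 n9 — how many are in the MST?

2

Kruskal's algorithm — process edges by increasing weight (ties by edge label):
n1 n5 (1): add — endpoints in different components.
n6 n9 (2): add — endpoints in different components.
n2 n6 (4): add — endpoints in different components.
n2 n3 (5): add — endpoints in different components.
n3 n5 (6): add — endpoints in different components.
n6 n8 (7): add — endpoints in different components.
n1 n9 (8): skip — n9 and n1 already connected.
n7 n9 (9): add — endpoints in different components.
MST edge set: {n1 n5, n6 n9, n2 n6, n2 n3, n3 n5, n6 n8, n7 n9}.
Of the listed edges, {n2 n3, n7 n9} are in the MST → 2.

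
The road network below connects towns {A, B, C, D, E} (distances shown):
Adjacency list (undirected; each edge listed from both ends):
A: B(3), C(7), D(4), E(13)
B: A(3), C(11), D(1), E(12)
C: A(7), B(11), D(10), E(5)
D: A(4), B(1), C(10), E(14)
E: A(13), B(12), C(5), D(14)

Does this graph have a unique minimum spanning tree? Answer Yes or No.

Sort edges by weight, then run Kruskal:
B-D (1): add — endpoints in different components.
A-B (3): add — endpoints in different components.
A-D (4): skip — A and D already connected.
C-E (5): add — endpoints in different components.
A-C (7): add — endpoints in different components.
Every non-tree edge has weight strictly greater than the heaviest edge on the tree path between its endpoints, so the MST is unique.

Yes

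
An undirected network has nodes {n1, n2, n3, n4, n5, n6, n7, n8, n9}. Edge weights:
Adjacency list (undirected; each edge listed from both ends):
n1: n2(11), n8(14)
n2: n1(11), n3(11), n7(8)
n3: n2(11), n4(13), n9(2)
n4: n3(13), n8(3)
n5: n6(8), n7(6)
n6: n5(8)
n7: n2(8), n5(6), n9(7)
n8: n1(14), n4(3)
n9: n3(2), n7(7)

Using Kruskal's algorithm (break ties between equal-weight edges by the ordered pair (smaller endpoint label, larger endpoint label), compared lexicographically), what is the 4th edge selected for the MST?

Kruskal's algorithm — process edges by increasing weight (ties by edge label):
n3–n9 (2): add — endpoints in different components.
n4–n8 (3): add — endpoints in different components.
n5–n7 (6): add — endpoints in different components.
n7–n9 (7): add — endpoints in different components.
n2–n7 (8): add — endpoints in different components.
n5–n6 (8): add — endpoints in different components.
n1–n2 (11): add — endpoints in different components.
n2–n3 (11): skip — n3 and n2 already connected.
n3–n4 (13): add — endpoints in different components.
The 4th edge added is n7–n9.

n7-n9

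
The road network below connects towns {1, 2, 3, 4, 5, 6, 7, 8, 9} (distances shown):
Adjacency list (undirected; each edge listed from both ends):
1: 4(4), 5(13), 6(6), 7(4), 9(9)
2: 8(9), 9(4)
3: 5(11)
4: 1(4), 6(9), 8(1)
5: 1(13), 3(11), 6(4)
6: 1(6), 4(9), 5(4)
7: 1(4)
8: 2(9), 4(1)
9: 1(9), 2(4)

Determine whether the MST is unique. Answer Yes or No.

No

Kruskal's algorithm — process edges by increasing weight (ties by edge label):
4–8 (1): add — endpoints in different components.
1–4 (4): add — endpoints in different components.
1–7 (4): add — endpoints in different components.
2–9 (4): add — endpoints in different components.
5–6 (4): add — endpoints in different components.
1–6 (6): add — endpoints in different components.
1–9 (9): add — endpoints in different components.
2–8 (9): skip — 2 and 8 already connected.
4–6 (9): skip — 4 and 6 already connected.
3–5 (11): add — endpoints in different components.
Non-tree edge 2–8 has weight 9, equal to the heaviest edge on its tree cycle — swapping gives another MST of the same weight. Not unique.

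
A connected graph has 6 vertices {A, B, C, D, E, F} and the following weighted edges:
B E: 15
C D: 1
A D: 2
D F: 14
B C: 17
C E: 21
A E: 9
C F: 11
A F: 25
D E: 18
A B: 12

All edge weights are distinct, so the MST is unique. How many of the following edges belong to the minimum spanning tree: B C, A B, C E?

Kruskal's algorithm — process edges by increasing weight (ties by edge label):
C D (1): add. Components now {A} {B} {C,D} {E} {F}
A D (2): add. Components now {A,C,D} {B} {E} {F}
A E (9): add. Components now {A,C,D,E} {B} {F}
C F (11): add. Components now {A,C,D,E,F} {B}
A B (12): add. Components now {A,B,C,D,E,F}
MST edge set: {C D, A D, A E, C F, A B}.
Of the listed edges, {A B} are in the MST → 1.

1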